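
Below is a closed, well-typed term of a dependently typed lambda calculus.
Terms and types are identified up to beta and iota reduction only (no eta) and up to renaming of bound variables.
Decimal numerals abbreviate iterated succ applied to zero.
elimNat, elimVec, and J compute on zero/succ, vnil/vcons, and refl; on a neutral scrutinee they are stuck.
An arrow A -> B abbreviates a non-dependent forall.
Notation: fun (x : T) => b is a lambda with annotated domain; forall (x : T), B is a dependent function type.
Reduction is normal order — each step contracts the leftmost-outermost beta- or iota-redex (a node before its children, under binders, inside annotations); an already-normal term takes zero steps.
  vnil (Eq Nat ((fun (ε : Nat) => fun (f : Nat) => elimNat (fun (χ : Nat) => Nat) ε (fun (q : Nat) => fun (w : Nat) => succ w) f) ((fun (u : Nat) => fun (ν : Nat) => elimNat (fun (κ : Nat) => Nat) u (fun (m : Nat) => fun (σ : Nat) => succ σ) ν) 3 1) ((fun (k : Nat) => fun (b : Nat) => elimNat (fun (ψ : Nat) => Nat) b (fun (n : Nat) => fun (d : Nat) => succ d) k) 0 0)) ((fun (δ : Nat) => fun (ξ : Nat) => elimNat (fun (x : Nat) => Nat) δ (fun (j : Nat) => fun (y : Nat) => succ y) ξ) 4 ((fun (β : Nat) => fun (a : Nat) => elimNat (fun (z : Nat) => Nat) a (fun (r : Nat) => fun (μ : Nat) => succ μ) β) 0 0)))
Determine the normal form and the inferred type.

resulting normal form:
  vnil (Eq Nat 4 4)
inferred type:
  Vec (Eq Nat 4 4) 0
observation: the term reaches its normal form after 18 normal-order steps.


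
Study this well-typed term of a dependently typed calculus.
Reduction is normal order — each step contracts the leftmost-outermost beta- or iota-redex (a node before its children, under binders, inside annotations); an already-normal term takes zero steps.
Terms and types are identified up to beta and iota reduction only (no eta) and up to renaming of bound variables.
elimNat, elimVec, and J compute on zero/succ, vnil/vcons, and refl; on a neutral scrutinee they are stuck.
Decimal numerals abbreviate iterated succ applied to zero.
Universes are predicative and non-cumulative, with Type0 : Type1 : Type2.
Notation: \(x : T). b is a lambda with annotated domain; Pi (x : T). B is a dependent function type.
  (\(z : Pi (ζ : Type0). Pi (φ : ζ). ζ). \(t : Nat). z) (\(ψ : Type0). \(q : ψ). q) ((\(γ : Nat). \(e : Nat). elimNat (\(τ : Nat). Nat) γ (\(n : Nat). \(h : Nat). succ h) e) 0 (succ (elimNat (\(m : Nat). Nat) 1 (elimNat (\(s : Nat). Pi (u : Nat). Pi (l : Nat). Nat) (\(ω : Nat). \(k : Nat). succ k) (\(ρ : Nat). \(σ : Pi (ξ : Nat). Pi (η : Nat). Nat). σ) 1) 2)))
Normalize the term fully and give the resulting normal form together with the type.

reduced normal form:
  \(z : Type0). \(ζ : z). ζ
the term's type:
  Pi (z : Type0). Pi (ζ : z). z
observation: the leftmost-outermost redex is a beta-redex, and normalization takes 2 steps.


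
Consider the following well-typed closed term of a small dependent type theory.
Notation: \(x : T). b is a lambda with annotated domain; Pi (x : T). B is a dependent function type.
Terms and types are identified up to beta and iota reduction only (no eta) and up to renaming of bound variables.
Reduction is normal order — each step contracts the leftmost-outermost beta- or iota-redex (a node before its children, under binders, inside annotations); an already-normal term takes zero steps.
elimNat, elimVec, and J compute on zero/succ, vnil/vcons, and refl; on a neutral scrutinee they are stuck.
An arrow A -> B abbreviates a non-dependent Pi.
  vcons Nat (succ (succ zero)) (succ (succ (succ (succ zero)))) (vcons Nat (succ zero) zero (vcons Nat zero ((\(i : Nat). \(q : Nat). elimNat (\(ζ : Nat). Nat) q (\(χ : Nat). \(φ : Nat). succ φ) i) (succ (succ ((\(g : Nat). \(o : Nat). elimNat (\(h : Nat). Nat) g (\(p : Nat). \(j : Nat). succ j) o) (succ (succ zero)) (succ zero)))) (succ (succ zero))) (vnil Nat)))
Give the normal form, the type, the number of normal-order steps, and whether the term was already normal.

normal form:
  vcons Nat (succ (succ zero)) (succ (succ (succ (succ zero)))) (vcons Nat (succ zero) zero (vcons Nat zero (succ (succ (succ (succ (succ (succ (succ zero))))))) (vnil Nat)))
inferred type:
  Vec Nat (succ (succ (succ zero)))
normal-order step count: 24
term was already normal: no
first redex: a beta-redex


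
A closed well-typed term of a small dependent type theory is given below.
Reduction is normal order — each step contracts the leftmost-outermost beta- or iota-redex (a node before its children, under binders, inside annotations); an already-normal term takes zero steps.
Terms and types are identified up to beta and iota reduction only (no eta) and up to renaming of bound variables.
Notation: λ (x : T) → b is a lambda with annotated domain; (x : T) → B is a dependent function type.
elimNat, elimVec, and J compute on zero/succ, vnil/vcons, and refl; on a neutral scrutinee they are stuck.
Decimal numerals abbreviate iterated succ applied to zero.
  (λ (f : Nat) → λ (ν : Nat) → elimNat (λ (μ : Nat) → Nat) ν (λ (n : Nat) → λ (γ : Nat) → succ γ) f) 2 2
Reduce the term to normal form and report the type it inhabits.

normal form:
  4
the term's type:
  Nat


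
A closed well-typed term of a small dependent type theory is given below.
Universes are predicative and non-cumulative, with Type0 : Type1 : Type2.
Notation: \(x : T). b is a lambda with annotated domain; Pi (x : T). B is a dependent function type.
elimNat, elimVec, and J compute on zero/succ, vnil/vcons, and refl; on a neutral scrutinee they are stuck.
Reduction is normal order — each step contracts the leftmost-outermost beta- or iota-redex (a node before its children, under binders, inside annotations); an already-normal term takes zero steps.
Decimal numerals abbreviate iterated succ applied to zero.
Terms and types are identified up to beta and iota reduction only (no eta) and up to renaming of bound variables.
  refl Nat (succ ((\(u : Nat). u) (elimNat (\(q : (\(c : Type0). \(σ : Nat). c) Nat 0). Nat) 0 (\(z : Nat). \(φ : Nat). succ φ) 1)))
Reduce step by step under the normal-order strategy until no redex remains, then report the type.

normal-order reduction:
  refl Nat (succ ((\(u : Nat). u) (elimNat (\(q : (\(c : Type0). \(σ : Nat). c) Nat 0). Nat) 0 (\(z : Nat). \(φ : Nat). succ φ) 1)))
  ~> refl Nat (succ (elimNat (\(u : (\(q : Type0). \(c : Nat). q) Nat 0). Nat) 0 (\(σ : Nat). \(z : Nat). succ z) 1))
  ~> refl Nat (succ ((\(u : Nat). \(q : Nat). succ q) 0 (elimNat (\(c : (\(σ : Type0). \(z : Nat). σ) Nat 0). Nat) 0 (\(φ : Nat). \(y : Nat). succ y) 0)))
  ~> refl Nat (succ ((\(u : Nat). succ u) (elimNat (\(q : (\(c : Type0). \(σ : Nat). c) Nat 0). Nat) 0 (\(z : Nat). \(φ : Nat). succ φ) 0)))
  ~> refl Nat (succ (succ (elimNat (\(u : (\(q : Type0). \(c : Nat). q) Nat 0). Nat) 0 (\(σ : Nat). \(z : Nat). succ z) 0)))
  ~> refl Nat 2
the term's type:
  Eq Nat 2 2


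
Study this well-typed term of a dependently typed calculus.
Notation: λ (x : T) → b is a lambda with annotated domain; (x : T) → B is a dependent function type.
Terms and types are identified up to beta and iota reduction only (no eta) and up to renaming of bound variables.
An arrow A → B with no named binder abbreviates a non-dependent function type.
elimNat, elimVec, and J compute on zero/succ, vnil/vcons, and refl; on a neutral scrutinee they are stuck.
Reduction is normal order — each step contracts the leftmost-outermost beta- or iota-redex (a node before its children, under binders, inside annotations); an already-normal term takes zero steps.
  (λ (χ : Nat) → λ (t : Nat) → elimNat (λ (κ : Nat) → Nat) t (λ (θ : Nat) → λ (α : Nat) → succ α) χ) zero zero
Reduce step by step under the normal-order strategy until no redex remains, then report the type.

normal-order reduction sequence:
  (λ (χ : Nat) → λ (t : Nat) → elimNat (λ (κ : Nat) → Nat) t (λ (θ : Nat) → λ (α : Nat) → succ α) χ) zero zero
  ~> (λ (χ : Nat) → elimNat (λ (t : Nat) → Nat) χ (λ (κ : Nat) → λ (θ : Nat) → succ θ) zero) zero
  ~> elimNat (λ (χ : Nat) → Nat) zero (λ (t : Nat) → λ (κ : Nat) → succ κ) zero
  ~> zero
the term's type:
  Nat


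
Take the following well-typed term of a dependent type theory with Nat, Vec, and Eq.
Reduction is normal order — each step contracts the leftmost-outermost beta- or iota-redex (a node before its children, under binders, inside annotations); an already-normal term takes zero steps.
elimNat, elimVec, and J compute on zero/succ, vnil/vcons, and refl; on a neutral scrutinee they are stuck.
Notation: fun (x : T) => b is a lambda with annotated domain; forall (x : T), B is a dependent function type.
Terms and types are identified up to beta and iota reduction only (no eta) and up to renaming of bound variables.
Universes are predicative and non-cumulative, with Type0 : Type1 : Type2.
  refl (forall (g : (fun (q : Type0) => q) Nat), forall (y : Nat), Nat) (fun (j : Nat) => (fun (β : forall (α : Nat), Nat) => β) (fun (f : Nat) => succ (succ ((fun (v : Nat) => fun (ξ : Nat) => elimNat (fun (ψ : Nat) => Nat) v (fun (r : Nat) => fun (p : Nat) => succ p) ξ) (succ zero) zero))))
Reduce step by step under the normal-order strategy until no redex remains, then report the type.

normal-order reduction sequence:
  refl (forall (g : (fun (q : Type0) => q) Nat), forall (y : Nat), Nat) (fun (j : Nat) => (fun (β : forall (α : Nat), Nat) => β) (fun (f : Nat) => succ (succ ((fun (v : Nat) => fun (ξ : Nat) => elimNat (fun (ψ : Nat) => Nat) v (fun (r : Nat) => fun (p : Nat) => succ p) ξ) (succ zero) zero))))
  ~> refl (forall (g : Nat), forall (q : Nat), Nat) (fun (y : Nat) => (fun (j : forall (β : Nat), Nat) => j) (fun (α : Nat) => succ (succ ((fun (f : Nat) => fun (v : Nat) => elimNat (fun (ξ : Nat) => Nat) f (fun (ψ : Nat) => fun (r : Nat) => succ r) v) (succ zero) zero))))
  ~> refl (forall (g : Nat), forall (q : Nat), Nat) (fun (y : Nat) => fun (j : Nat) => succ (succ ((fun (β : Nat) => fun (α : Nat) => elimNat (fun (f : Nat) => Nat) β (fun (v : Nat) => fun (ξ : Nat) => succ ξ) α) (succ zero) zero)))
  ~> refl (forall (g : Nat), forall (q : Nat), Nat) (fun (y : Nat) => fun (j : Nat) => succ (succ ((fun (β : Nat) => elimNat (fun (α : Nat) => Nat) (succ zero) (fun (f : Nat) => fun (v : Nat) => succ v) β) zero)))
  ~> refl (forall (g : Nat), forall (q : Nat), Nat) (fun (y : Nat) => fun (j : Nat) => succ (succ (elimNat (fun (β : Nat) => Nat) (succ zero) (fun (α : Nat) => fun (f : Nat) => succ f) zero)))
  ~> refl (forall (g : Nat), forall (q : Nat), Nat) (fun (y : Nat) => fun (j : Nat) => succ (succ (succ zero)))
the term's type:
  Eq (forall (g : Nat), forall (q : Nat), Nat) (fun (y : Nat) => fun (j : Nat) => succ (succ (succ zero))) (fun (β : Nat) => fun (α : Nat) => succ (succ (succ zero)))


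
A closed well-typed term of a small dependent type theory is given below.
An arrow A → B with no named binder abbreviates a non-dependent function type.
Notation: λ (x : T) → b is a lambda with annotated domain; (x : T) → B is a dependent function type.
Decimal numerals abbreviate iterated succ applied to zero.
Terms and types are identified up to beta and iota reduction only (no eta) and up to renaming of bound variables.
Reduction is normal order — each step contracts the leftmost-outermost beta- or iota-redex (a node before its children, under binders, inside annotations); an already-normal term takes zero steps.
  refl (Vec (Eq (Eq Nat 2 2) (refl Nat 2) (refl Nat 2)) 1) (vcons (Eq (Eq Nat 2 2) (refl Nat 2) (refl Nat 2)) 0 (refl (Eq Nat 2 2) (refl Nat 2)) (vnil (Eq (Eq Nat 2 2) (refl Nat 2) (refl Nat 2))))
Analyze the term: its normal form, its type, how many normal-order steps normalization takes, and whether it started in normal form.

reduced normal form:
  refl (Vec (Eq (Eq Nat 2 2) (refl Nat 2) (refl Nat 2)) 1) (vcons (Eq (Eq Nat 2 2) (refl Nat 2) (refl Nat 2)) 0 (refl (Eq Nat 2 2) (refl Nat 2)) (vnil (Eq (Eq Nat 2 2) (refl Nat 2) (refl Nat 2))))
the term's type:
  Eq (Vec (Eq (Eq Nat 2 2) (refl Nat 2) (refl Nat 2)) 1) (vcons (Eq (Eq Nat 2 2) (refl Nat 2) (refl Nat 2)) 0 (refl (Eq Nat 2 2) (refl Nat 2)) (vnil (Eq (Eq Nat 2 2) (refl Nat 2) (refl Nat 2)))) (vcons (Eq (Eq Nat 2 2) (refl Nat 2) (refl Nat 2)) 0 (refl (Eq Nat 2 2) (refl Nat 2)) (vnil (Eq (Eq Nat 2 2) (refl Nat 2) (refl Nat 2))))
steps to reach normal form (normal order): 0
already normal: yes


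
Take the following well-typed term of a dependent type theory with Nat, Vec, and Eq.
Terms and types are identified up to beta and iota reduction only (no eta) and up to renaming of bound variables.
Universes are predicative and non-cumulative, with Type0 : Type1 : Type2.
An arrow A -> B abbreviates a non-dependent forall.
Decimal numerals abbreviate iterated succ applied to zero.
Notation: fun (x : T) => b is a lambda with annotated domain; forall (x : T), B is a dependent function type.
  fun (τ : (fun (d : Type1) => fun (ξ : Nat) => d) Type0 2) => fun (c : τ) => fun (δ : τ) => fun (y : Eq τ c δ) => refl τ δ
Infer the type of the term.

inferred type:
  forall (τ : Type0), forall (d : τ), forall (ξ : τ), Eq τ d ξ -> Eq τ ξ ξ


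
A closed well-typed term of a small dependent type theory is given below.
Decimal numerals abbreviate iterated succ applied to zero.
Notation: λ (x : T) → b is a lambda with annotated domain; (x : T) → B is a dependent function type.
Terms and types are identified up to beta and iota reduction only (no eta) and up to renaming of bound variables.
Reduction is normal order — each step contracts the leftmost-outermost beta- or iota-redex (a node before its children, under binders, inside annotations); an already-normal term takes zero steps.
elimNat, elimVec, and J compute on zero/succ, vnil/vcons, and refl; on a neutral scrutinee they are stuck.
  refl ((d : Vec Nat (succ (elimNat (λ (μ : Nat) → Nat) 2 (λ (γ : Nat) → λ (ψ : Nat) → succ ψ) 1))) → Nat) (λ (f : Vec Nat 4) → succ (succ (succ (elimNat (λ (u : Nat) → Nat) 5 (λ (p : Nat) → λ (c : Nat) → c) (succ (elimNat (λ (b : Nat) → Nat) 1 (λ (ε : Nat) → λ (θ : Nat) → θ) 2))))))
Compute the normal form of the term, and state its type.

resulting normal form:
  refl ((d : Vec Nat 4) → Nat) (λ (μ : Vec Nat 4) → 8)
inferred type:
  Eq ((d : Vec Nat 4) → Nat) (λ (μ : Vec Nat 4) → 8) (λ (γ : Vec Nat 4) → 8)


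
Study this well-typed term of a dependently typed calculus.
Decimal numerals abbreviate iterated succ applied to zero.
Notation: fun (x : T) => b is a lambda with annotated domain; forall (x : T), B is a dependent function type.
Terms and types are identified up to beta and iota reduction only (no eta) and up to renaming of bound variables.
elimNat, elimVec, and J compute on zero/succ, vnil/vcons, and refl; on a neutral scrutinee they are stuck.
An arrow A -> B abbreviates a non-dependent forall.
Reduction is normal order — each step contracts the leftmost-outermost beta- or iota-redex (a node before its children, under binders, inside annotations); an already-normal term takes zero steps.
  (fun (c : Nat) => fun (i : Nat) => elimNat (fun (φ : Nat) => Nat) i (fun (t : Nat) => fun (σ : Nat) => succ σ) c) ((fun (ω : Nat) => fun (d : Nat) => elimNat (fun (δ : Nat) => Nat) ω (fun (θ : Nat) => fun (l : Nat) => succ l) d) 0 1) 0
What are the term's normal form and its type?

resulting normal form:
  1
type:
  Nat


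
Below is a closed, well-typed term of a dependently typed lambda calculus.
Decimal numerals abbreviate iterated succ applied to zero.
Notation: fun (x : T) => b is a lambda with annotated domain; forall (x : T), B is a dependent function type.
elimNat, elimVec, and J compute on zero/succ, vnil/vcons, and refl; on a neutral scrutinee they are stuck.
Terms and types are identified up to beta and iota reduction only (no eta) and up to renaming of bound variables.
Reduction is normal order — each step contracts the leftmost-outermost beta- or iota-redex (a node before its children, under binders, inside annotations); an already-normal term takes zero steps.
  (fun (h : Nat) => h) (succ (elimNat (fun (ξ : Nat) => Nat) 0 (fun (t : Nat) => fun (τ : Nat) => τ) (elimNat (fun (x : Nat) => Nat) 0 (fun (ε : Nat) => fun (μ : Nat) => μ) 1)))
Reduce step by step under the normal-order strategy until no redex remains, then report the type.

reduction (normal order):
  (fun (h : Nat) => h) (succ (elimNat (fun (ξ : Nat) => Nat) 0 (fun (t : Nat) => fun (τ : Nat) => τ) (elimNat (fun (x : Nat) => Nat) 0 (fun (ε : Nat) => fun (μ : Nat) => μ) 1)))
  ~> succ (elimNat (fun (h : Nat) => Nat) 0 (fun (ξ : Nat) => fun (t : Nat) => t) (elimNat (fun (τ : Nat) => Nat) 0 (fun (x : Nat) => fun (ε : Nat) => ε) 1))
  ~> succ (elimNat (fun (h : Nat) => Nat) 0 (fun (ξ : Nat) => fun (t : Nat) => t) ((fun (τ : Nat) => fun (x : Nat) => x) 0 (elimNat (fun (ε : Nat) => Nat) 0 (fun (μ : Nat) => fun (c : Nat) => c) 0)))
  ~> succ (elimNat (fun (h : Nat) => Nat) 0 (fun (ξ : Nat) => fun (t : Nat) => t) ((fun (τ : Nat) => τ) (elimNat (fun (x : Nat) => Nat) 0 (fun (ε : Nat) => fun (μ : Nat) => μ) 0)))
  ~> succ (elimNat (fun (h : Nat) => Nat) 0 (fun (ξ : Nat) => fun (t : Nat) => t) (elimNat (fun (τ : Nat) => Nat) 0 (fun (x : Nat) => fun (ε : Nat) => ε) 0))
  ~> succ (elimNat (fun (h : Nat) => Nat) 0 (fun (ξ : Nat) => fun (t : Nat) => t) 0)
  ~> 1
type:
  Nat


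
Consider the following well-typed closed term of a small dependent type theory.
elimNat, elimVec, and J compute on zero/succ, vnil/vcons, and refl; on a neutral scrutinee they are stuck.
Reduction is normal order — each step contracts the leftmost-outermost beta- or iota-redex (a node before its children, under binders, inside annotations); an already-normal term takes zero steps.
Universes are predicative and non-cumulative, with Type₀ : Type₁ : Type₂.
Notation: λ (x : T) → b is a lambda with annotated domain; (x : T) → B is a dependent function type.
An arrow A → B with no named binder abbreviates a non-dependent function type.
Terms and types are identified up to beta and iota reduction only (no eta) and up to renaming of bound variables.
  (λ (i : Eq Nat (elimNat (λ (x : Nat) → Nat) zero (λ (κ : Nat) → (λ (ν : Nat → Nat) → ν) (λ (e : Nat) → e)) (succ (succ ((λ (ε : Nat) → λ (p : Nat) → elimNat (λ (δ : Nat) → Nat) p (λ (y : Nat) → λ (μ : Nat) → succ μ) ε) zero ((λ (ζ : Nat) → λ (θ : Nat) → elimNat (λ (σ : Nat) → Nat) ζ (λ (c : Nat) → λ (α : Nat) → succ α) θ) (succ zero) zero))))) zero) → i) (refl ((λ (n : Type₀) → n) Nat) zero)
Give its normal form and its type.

reduced normal form:
  refl Nat zero
type:
  Eq Nat zero zero
observation: 2 normal-order steps normalize the term, beginning with a beta-redex.


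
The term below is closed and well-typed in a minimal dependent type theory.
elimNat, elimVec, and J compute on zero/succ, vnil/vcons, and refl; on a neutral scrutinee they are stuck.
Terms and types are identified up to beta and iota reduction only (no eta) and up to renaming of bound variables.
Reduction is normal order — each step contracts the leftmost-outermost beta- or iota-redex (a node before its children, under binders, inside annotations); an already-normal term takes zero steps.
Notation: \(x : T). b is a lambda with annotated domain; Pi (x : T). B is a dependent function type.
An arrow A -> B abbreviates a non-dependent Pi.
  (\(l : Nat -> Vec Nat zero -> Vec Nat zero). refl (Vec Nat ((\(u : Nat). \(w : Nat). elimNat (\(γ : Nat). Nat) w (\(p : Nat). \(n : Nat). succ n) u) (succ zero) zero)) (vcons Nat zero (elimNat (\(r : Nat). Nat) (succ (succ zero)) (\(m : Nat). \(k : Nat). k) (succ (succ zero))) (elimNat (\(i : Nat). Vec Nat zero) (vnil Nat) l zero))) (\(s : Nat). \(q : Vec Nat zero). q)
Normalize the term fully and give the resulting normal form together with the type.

normal form:
  refl (Vec Nat (succ zero)) (vcons Nat zero (succ (succ zero)) (vnil Nat))
type:
  Eq (Vec Nat (succ zero)) (vcons Nat zero (succ (succ zero)) (vnil Nat)) (vcons Nat zero (succ (succ zero)) (vnil Nat))


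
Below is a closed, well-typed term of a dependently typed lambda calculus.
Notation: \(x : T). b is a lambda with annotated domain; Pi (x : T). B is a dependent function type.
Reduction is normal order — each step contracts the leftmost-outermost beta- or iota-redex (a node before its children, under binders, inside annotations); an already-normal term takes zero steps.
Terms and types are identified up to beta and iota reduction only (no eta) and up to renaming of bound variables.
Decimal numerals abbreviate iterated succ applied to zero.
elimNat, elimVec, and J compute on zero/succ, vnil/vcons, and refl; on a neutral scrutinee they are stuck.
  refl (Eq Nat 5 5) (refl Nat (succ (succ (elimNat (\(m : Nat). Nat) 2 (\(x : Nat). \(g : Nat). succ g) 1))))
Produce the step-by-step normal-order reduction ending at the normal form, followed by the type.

normal-order reduction sequence:
  refl (Eq Nat 5 5) (refl Nat (succ (succ (elimNat (\(m : Nat). Nat) 2 (\(x : Nat). \(g : Nat). succ g) 1))))
  ~> refl (Eq Nat 5 5) (refl Nat (succ (succ ((\(m : Nat). \(x : Nat). succ x) 0 (elimNat (\(g : Nat). Nat) 2 (\(o : Nat). \(φ : Nat). succ φ) 0)))))
  ~> refl (Eq Nat 5 5) (refl Nat (succ (succ ((\(m : Nat). succ m) (elimNat (\(x : Nat). Nat) 2 (\(g : Nat). \(o : Nat). succ o) 0)))))
  ~> refl (Eq Nat 5 5) (refl Nat (succ (succ (succ (elimNat (\(m : Nat). Nat) 2 (\(x : Nat). \(g : Nat). succ g) 0)))))
  ~> refl (Eq Nat 5 5) (refl Nat 5)
type:
  Eq (Eq Nat 5 5) (refl Nat 5) (refl Nat 5)


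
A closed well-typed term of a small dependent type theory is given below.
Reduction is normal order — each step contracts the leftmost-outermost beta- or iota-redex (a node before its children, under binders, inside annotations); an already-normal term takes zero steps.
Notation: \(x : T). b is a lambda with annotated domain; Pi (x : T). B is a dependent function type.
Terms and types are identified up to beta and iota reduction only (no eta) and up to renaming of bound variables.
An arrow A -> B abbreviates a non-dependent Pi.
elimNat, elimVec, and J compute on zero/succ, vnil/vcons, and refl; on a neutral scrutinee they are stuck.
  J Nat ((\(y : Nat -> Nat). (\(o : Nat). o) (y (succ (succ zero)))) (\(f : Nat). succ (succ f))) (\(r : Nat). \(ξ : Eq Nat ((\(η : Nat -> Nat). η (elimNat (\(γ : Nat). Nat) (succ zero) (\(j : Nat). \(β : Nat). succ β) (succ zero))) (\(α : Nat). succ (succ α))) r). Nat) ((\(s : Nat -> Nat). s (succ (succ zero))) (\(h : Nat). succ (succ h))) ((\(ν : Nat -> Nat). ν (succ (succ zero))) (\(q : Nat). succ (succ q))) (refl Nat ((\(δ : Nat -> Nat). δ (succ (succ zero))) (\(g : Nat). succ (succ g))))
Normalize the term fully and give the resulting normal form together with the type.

normal form:
  succ (succ (succ (succ zero)))
the term's type:
  Nat
observation: the leftmost-outermost redex is a J iota-redex, and normalization takes 3 steps.


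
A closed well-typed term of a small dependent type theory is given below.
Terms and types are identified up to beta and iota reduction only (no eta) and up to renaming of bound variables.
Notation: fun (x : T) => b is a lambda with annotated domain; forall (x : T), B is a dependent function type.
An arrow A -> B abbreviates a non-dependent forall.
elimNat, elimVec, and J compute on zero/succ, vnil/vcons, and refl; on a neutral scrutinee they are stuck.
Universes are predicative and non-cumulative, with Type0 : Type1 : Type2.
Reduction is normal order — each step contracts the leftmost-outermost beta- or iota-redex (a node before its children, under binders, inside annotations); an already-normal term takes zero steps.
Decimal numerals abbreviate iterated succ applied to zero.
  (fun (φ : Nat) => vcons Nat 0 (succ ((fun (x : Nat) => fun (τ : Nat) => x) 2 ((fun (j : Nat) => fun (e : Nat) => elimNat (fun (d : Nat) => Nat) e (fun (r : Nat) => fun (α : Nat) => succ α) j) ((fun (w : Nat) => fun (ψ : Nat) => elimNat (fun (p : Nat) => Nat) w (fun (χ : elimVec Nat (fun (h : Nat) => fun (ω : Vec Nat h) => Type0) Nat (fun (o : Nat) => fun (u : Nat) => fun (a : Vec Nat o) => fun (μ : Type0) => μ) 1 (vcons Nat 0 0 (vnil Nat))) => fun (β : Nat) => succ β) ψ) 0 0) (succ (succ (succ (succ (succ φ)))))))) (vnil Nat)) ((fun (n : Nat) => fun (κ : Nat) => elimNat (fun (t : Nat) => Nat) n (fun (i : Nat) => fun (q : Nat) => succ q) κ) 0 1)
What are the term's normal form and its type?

reduced normal form:
  vcons Nat 0 3 (vnil Nat)
inferred type:
  Vec Nat 1
observation: normalization takes exactly 3 steps under the normal-order strategy.


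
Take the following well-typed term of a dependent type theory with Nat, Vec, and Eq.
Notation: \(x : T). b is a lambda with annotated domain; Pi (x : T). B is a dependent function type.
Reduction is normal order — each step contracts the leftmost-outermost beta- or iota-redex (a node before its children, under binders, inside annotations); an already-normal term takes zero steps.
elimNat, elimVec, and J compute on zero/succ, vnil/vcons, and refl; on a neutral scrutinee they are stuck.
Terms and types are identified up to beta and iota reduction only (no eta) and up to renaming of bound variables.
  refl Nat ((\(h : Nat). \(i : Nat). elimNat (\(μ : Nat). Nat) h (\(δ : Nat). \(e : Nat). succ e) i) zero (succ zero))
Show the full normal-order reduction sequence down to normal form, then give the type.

normal-order reduction sequence:
  refl Nat ((\(h : Nat). \(i : Nat). elimNat (\(μ : Nat). Nat) h (\(δ : Nat). \(e : Nat). succ e) i) zero (succ zero))
  ~> refl Nat ((\(h : Nat). elimNat (\(i : Nat). Nat) zero (\(μ : Nat). \(δ : Nat). succ δ) h) (succ zero))
  ~> refl Nat (elimNat (\(h : Nat). Nat) zero (\(i : Nat). \(μ : Nat). succ μ) (succ zero))
  ~> refl Nat ((\(h : Nat). \(i : Nat). succ i) zero (elimNat (\(μ : Nat). Nat) zero (\(δ : Nat). \(e : Nat). succ e) zero))
  ~> refl Nat ((\(h : Nat). succ h) (elimNat (\(i : Nat). Nat) zero (\(μ : Nat). \(δ : Nat). succ δ) zero))
  ~> refl Nat (succ (elimNat (\(h : Nat). Nat) zero (\(i : Nat). \(μ : Nat). succ μ) zero))
  ~> refl Nat (succ zero)
inferred type:
  Eq Nat (succ zero) (succ zero)


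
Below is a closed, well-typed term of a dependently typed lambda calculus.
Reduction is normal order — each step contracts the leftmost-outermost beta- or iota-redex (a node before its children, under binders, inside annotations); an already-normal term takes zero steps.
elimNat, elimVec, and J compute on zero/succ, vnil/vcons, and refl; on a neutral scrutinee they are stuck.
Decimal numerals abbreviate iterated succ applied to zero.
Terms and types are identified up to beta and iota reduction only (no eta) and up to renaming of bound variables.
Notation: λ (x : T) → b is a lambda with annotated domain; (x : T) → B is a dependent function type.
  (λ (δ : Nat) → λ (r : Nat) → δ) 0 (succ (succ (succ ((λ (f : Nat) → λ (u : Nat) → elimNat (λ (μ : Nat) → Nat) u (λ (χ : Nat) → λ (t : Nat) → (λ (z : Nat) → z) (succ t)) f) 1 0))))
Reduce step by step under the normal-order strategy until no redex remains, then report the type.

reduction (normal order):
  (λ (δ : Nat) → λ (r : Nat) → δ) 0 (succ (succ (succ ((λ (f : Nat) → λ (u : Nat) → elimNat (λ (μ : Nat) → Nat) u (λ (χ : Nat) → λ (t : Nat) → (λ (z : Nat) → z) (succ t)) f) 1 0))))
  ~> (λ (δ : Nat) → 0) (succ (succ (succ ((λ (r : Nat) → λ (f : Nat) → elimNat (λ (u : Nat) → Nat) f (λ (μ : Nat) → λ (χ : Nat) → (λ (t : Nat) → t) (succ χ)) r) 1 0))))
  ~> 0
inferred type:
  Nat


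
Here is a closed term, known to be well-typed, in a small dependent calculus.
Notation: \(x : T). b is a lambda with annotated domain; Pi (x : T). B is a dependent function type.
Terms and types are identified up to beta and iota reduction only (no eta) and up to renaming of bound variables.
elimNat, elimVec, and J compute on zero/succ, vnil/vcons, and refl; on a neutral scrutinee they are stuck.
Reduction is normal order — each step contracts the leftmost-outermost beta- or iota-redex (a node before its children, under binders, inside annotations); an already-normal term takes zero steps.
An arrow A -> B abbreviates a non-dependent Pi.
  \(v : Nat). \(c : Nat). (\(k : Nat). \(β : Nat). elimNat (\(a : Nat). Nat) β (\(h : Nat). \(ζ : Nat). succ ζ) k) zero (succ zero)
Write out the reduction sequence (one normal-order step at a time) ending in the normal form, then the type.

reduction (normal order):
  \(v : Nat). \(c : Nat). (\(k : Nat). \(β : Nat). elimNat (\(a : Nat). Nat) β (\(h : Nat). \(ζ : Nat). succ ζ) k) zero (succ zero)
  ~> \(v : Nat). \(c : Nat). (\(k : Nat). elimNat (\(β : Nat). Nat) k (\(a : Nat). \(h : Nat). succ h) zero) (succ zero)
  ~> \(v : Nat). \(c : Nat). elimNat (\(k : Nat). Nat) (succ zero) (\(β : Nat). \(a : Nat). succ a) zero
  ~> \(v : Nat). \(c : Nat). succ zero
the term's type:
  Nat -> Nat -> Nat


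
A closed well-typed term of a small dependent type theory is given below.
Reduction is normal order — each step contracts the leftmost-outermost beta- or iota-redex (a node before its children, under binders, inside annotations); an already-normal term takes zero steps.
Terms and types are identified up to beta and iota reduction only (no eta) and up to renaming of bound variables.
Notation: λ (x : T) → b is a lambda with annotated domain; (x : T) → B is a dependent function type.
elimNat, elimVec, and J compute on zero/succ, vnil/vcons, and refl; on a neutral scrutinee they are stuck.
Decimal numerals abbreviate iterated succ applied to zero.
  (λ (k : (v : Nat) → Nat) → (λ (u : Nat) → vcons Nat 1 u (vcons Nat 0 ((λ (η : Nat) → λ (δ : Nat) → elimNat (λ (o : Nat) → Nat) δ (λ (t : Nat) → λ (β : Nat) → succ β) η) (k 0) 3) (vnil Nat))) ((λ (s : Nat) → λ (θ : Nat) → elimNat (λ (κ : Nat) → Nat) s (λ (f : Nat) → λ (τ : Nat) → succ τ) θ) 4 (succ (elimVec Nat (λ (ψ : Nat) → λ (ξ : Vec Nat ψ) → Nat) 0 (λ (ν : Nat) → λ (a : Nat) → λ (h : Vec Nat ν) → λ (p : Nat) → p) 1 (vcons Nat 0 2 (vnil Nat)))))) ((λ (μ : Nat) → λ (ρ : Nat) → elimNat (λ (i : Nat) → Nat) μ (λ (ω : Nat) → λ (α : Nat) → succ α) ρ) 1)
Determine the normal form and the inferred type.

normal form:
  vcons Nat 1 5 (vcons Nat 0 4 (vnil Nat))
type:
  Vec Nat 2
observation: the term reaches its normal form after 23 normal-order steps.


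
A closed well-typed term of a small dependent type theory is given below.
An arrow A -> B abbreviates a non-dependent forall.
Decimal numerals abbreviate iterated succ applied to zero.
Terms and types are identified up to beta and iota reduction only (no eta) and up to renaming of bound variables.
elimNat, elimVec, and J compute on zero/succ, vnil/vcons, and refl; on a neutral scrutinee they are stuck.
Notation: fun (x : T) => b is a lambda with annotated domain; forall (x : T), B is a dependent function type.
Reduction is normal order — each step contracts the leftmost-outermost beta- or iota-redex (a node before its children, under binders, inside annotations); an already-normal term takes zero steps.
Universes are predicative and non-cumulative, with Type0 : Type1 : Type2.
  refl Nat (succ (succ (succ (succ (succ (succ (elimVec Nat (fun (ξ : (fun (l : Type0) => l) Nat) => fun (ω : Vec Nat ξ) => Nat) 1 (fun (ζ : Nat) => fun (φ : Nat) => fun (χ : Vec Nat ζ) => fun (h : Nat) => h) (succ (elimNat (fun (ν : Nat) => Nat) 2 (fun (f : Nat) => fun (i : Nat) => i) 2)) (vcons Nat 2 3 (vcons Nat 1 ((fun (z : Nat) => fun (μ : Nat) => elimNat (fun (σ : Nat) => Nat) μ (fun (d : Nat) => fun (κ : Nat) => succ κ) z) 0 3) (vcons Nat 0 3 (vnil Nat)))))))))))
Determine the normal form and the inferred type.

resulting normal form:
  refl Nat 7
the term's type:
  Eq Nat 7 7


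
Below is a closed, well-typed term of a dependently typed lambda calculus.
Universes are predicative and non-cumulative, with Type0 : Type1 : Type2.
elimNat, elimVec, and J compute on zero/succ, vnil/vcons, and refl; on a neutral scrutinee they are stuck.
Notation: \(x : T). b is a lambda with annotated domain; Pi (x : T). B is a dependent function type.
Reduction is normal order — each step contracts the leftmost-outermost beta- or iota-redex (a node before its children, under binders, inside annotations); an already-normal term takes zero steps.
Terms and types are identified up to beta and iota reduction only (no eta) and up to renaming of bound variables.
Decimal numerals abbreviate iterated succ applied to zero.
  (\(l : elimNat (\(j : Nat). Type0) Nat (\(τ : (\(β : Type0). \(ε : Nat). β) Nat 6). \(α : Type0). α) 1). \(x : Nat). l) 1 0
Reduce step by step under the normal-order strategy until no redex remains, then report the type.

normal-order reduction sequence:
  (\(l : elimNat (\(j : Nat). Type0) Nat (\(τ : (\(β : Type0). \(ε : Nat). β) Nat 6). \(α : Type0). α) 1). \(x : Nat). l) 1 0
  ~> (\(l : Nat). 1) 0
  ~> 1
the term's type:
  Nat


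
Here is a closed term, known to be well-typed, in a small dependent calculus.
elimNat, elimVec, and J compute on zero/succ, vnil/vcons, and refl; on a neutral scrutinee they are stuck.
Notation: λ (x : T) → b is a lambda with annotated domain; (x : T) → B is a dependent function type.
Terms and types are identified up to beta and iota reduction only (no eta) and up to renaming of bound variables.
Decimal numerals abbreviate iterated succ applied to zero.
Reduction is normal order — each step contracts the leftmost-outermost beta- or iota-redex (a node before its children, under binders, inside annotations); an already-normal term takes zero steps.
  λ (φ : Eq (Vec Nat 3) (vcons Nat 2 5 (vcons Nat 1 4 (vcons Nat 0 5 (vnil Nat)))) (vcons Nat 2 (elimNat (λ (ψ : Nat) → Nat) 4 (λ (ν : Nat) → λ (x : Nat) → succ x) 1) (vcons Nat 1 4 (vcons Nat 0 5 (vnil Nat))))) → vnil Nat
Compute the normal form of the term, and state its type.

reduced normal form:
  λ (φ : Eq (Vec Nat 3) (vcons Nat 2 5 (vcons Nat 1 4 (vcons Nat 0 5 (vnil Nat)))) (vcons Nat 2 5 (vcons Nat 1 4 (vcons Nat 0 5 (vnil Nat))))) → vnil Nat
inferred type:
  (φ : Eq (Vec Nat 3) (vcons Nat 2 5 (vcons Nat 1 4 (vcons Nat 0 5 (vnil Nat)))) (vcons Nat 2 5 (vcons Nat 1 4 (vcons Nat 0 5 (vnil Nat))))) → Vec Nat 0


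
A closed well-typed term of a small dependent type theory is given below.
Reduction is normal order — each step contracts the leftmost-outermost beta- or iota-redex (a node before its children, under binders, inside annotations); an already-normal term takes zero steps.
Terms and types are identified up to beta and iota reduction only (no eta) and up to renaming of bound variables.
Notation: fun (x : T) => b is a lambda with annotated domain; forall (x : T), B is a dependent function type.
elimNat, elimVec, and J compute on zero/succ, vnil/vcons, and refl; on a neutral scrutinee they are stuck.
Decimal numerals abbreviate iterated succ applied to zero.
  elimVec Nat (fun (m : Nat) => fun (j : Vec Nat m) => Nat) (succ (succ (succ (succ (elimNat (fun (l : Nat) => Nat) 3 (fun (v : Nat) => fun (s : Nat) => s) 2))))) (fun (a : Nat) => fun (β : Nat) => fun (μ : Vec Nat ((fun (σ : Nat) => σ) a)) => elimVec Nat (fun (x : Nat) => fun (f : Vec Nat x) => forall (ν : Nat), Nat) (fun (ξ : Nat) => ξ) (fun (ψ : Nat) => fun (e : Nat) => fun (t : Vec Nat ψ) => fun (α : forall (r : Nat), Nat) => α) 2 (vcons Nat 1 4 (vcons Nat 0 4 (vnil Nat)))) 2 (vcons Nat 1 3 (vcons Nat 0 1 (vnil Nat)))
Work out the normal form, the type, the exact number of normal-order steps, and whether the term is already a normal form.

resulting normal form:
  7
inferred type:
  Nat
reduction steps (normal order): 40
term was already normal: no
first contracted redex: an elimVec iota-redex


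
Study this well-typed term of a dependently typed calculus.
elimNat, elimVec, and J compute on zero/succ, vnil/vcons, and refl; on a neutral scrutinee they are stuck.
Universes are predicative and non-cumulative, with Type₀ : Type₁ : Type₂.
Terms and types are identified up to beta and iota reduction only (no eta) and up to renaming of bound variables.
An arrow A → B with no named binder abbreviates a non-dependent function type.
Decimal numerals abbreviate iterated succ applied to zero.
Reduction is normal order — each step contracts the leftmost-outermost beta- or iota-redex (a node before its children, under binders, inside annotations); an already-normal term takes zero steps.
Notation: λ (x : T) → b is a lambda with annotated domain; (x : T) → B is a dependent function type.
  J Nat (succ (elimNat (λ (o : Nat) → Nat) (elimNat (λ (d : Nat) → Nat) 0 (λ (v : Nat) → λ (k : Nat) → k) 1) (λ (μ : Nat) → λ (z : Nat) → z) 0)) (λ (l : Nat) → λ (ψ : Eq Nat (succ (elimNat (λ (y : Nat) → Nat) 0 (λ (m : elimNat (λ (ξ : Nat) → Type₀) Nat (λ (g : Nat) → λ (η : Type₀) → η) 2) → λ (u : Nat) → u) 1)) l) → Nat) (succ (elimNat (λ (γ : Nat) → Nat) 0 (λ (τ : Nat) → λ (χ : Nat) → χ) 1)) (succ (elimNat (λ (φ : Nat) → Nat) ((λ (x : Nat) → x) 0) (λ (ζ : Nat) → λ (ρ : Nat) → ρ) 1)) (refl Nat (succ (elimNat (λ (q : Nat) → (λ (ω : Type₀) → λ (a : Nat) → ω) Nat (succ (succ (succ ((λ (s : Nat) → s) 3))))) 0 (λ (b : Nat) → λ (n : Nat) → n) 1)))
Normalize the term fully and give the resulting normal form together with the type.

reduced normal form:
  1
inferred type:
  Nat
observation: 5 normal-order steps normalize the term, beginning with a J iota-redex.


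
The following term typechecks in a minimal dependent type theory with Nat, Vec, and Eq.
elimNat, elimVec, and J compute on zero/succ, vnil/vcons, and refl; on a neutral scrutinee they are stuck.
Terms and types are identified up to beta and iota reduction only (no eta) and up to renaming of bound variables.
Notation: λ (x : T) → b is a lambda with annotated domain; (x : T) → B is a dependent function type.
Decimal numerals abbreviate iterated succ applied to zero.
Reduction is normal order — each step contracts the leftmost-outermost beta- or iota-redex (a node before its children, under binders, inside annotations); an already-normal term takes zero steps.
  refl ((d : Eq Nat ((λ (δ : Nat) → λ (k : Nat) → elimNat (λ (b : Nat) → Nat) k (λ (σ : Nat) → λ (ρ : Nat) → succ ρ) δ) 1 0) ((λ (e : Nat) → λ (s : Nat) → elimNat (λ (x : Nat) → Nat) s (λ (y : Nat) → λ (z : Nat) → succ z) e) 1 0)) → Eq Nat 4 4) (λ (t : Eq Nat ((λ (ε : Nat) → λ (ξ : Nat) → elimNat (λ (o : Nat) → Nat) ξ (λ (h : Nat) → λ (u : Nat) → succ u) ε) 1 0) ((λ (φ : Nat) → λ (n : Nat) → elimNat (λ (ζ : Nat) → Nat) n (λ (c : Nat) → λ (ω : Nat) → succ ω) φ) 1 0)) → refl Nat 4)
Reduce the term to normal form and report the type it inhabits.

reduced normal form:
  refl ((d : Eq Nat 1 1) → Eq Nat 4 4) (λ (δ : Eq Nat 1 1) → refl Nat 4)
type:
  Eq ((d : Eq Nat 1 1) → Eq Nat 4 4) (λ (δ : Eq Nat 1 1) → refl Nat 4) (λ (k : Eq Nat 1 1) → refl Nat 4)
observation: reduction starts at a beta-redex, and 24 normal-order steps reach the normal form.


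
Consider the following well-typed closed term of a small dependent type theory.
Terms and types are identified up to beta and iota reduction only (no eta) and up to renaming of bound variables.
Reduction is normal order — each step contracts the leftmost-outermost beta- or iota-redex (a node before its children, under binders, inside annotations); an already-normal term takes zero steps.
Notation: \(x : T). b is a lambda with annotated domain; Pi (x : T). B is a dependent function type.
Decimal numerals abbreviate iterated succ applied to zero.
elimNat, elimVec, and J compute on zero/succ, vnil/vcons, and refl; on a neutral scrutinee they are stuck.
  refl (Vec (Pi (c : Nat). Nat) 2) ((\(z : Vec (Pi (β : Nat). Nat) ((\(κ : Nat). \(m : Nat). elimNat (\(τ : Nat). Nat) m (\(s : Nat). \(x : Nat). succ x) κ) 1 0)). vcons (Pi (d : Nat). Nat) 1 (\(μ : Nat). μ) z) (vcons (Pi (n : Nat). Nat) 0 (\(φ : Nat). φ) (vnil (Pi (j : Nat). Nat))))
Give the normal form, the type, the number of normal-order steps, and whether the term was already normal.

resulting normal form:
  refl (Vec (Pi (c : Nat). Nat) 2) (vcons (Pi (z : Nat). Nat) 1 (\(β : Nat). β) (vcons (Pi (κ : Nat). Nat) 0 (\(m : Nat). m) (vnil (Pi (τ : Nat). Nat))))
the term's type:
  Eq (Vec (Pi (c : Nat). Nat) 2) (vcons (Pi (z : Nat). Nat) 1 (\(β : Nat). β) (vcons (Pi (κ : Nat). Nat) 0 (\(m : Nat). m) (vnil (Pi (τ : Nat). Nat)))) (vcons (Pi (s : Nat). Nat) 1 (\(x : Nat). x) (vcons (Pi (d : Nat). Nat) 0 (\(μ : Nat). μ) (vnil (Pi (n : Nat). Nat))))
steps to reach normal form (normal order): 1
started in normal form: no
first redex: a beta-redex
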